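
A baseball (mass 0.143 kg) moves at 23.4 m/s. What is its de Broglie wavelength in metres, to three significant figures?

p = mv = 0.143 × 23.4 = 3.346 kg·m/s.
λ = h/p = 6.626 × 10⁻³⁴ / 3.346 = 1.98 × 10⁻³⁴ m.

λ = 1.98 × 10⁻³⁴ m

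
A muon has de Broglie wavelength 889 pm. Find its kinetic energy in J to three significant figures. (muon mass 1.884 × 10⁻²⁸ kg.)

KE = 1.47 × 10⁻²¹ J

p = h/λ = 6.626 × 10⁻³⁴ / 8.890 × 10⁻¹⁰ = 7.453 × 10⁻²⁵ kg·m/s.
KE = p²/(2m) = (7.453 × 10⁻²⁵)² / (2 × 1.884 × 10⁻²⁸) = 1.474 × 10⁻²¹ J = 1.47 × 10⁻²¹ J.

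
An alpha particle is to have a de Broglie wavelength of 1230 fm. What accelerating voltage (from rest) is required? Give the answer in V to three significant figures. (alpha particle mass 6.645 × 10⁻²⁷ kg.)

p = h/λ = 6.626 × 10⁻³⁴ / 1.230 × 10⁻¹² = 5.387 × 10⁻²² kg·m/s.
KE = p²/(2m) = 2.184 × 10⁻¹⁷ J.
V = KE/2e = 2.184 × 10⁻¹⁷ / (2 × 1.602 × 10⁻¹⁹) = 68.2 V.

V = 68.2 V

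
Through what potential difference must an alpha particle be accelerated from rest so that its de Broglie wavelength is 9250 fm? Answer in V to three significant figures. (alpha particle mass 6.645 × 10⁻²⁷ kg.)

V = 1.21 V

p = h/λ = 6.626 × 10⁻³⁴ / 9.250 × 10⁻¹² = 7.163 × 10⁻²³ kg·m/s.
KE = p²/(2m) = 3.861 × 10⁻¹⁹ J.
V = KE/2e = 3.861 × 10⁻¹⁹ / (2 × 1.602 × 10⁻¹⁹) = 1.21 V.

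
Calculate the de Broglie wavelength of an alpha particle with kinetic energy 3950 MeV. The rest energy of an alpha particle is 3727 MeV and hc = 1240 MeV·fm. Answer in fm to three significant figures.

Total energy E = KE + m₀c² = 3950 + 3727 = 7677 MeV.
(pc)² = E² − (m₀c²)² = (7677)² − (3727)² = 4.505 × 10⁷ MeV², so pc = 6712 MeV.
λ = hc/(pc) = 1240 MeV·fm / 6712 MeV = 0.185 fm.

λ = 0.185 fm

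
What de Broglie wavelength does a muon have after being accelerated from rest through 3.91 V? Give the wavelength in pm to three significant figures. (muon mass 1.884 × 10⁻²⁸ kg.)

λ = 43.1 pm

KE = eV = 1.602 × 10⁻¹⁹ × 3.910 = 6.264 × 10⁻¹⁹ J.
p = √(2mKE) = √(2 × 1.884 × 10⁻²⁸ × 6.264 × 10⁻¹⁹) = 1.536 × 10⁻²³ kg·m/s.
λ = h/p = 6.626 × 10⁻³⁴ / 1.536 × 10⁻²³ = 4.31 × 10⁻¹¹ m = 43.1 pm.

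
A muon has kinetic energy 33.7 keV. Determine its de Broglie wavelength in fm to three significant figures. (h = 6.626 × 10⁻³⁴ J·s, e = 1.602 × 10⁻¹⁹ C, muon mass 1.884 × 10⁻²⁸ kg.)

KE = 33.7 keV = 5.399 × 10⁻¹⁵ J.
p = √(2mKE) = √(2 × 1.884 × 10⁻²⁸ × 5.399 × 10⁻¹⁵) = 1.426 × 10⁻²¹ kg·m/s.
λ = h/p = 6.626 × 10⁻³⁴ / 1.426 × 10⁻²¹ = 4.65 × 10⁻¹³ m = 465 fm.

λ = 465 fm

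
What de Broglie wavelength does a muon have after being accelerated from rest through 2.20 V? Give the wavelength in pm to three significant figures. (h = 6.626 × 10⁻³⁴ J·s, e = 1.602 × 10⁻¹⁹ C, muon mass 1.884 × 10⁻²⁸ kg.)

λ = 57.5 pm

KE = eV = 1.602 × 10⁻¹⁹ × 2.200 = 3.524 × 10⁻¹⁹ J.
p = √(2mKE) = √(2 × 1.884 × 10⁻²⁸ × 3.524 × 10⁻¹⁹) = 1.152 × 10⁻²³ kg·m/s.
λ = h/p = 6.626 × 10⁻³⁴ / 1.152 × 10⁻²³ = 5.75 × 10⁻¹¹ m = 57.5 pm.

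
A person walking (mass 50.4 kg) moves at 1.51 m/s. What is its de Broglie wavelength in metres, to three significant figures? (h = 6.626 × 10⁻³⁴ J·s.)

p = mv = 50.4 × 1.51 = 7.610 × 10¹ kg·m/s.
λ = h/p = 6.626 × 10⁻³⁴ / 7.610 × 10¹ = 8.71 × 10⁻³⁶ m.

λ = 8.71 × 10⁻³⁶ m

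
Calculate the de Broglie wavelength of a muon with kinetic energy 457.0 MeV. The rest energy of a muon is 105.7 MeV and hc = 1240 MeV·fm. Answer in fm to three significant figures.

Total energy E = KE + m₀c² = 457.0 + 105.7 = 562.7 MeV.
(pc)² = E² − (m₀c²)² = (562.7)² − (105.7)² = 3.055 × 10⁵ MeV², so pc = 552.7 MeV.
λ = hc/(pc) = 1240 MeV·fm / 552.7 MeV = 2.24 fm.

λ = 2.24 fm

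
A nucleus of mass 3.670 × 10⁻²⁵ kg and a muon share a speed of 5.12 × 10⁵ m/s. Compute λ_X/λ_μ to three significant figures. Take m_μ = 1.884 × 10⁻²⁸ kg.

λ_X/λ_μ = 5.13 × 10⁻⁴

At fixed v, p = mv so λ = h/(mv) ∝ 1/m.
λ_X/λ_μ = m_μ/m_X = 1.884 × 10⁻²⁸/3.670 × 10⁻²⁵ = 5.13 × 10⁻⁴.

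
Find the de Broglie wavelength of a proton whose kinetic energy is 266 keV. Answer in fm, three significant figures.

λ = 55.5 fm

KE = 266 keV = 4.261 × 10⁻¹⁴ J.
p = √(2mKE) = √(2 × 1.673 × 10⁻²⁷ × 4.261 × 10⁻¹⁴) = 1.194 × 10⁻²⁰ kg·m/s.
λ = h/p = 6.626 × 10⁻³⁴ / 1.194 × 10⁻²⁰ = 5.55 × 10⁻¹⁴ m = 55.5 fm.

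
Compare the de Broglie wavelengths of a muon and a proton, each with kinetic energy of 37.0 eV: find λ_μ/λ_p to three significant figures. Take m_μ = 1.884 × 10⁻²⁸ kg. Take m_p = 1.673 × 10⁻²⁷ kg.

λ_μ/λ_p = 2.98

At fixed KE, p = √(2mKE) so λ = h/p ∝ 1/√m.
λ_μ/λ_p = √(m_p/m_μ) = √(1.673 × 10⁻²⁷/1.884 × 10⁻²⁸) = √(8.880) = 2.98.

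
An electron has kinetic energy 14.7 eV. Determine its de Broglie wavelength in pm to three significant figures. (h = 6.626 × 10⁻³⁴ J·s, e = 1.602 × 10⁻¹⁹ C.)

λ = 320 pm

KE = 14.7 eV = 2.355 × 10⁻¹⁸ J.
p = √(2mKE) = √(2 × 9.109 × 10⁻³¹ × 2.355 × 10⁻¹⁸) = 2.071 × 10⁻²⁴ kg·m/s.
λ = h/p = 6.626 × 10⁻³⁴ / 2.071 × 10⁻²⁴ = 3.20 × 10⁻¹⁰ m = 320 pm.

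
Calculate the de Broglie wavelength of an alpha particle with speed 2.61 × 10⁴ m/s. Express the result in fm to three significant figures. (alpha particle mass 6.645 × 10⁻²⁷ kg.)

λ = 3820 fm

p = mv = 6.645 × 10⁻²⁷ × 2.61 × 10⁴ = 1.734 × 10⁻²² kg·m/s.
λ = h/p = 6.626 × 10⁻³⁴ / 1.734 × 10⁻²² = 3.82 × 10⁻¹² m = 3820 fm.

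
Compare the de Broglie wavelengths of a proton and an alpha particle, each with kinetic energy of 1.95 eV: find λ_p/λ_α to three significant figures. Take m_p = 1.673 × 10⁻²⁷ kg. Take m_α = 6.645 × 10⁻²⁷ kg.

At fixed KE, p = √(2mKE) so λ = h/p ∝ 1/√m.
λ_p/λ_α = √(m_α/m_p) = √(6.645 × 10⁻²⁷/1.673 × 10⁻²⁷) = √(3.972) = 1.99.

λ_p/λ_α = 1.99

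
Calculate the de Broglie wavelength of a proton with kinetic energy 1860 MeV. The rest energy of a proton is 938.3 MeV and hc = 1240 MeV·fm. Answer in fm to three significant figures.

λ = 0.470 fm

Total energy E = KE + m₀c² = 1860 + 938.3 = 2798.3 MeV.
(pc)² = E² − (m₀c²)² = (2798.3)² − (938.3)² = 6.950 × 10⁶ MeV², so pc = 2636 MeV.
λ = hc/(pc) = 1240 MeV·fm / 2636 MeV = 0.470 fm.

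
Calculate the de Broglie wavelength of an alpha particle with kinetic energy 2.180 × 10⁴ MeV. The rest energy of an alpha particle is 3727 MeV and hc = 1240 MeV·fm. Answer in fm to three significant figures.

λ = 0.0491 fm

Total energy E = KE + m₀c² = 2.180 × 10⁴ + 3727 = 25527 MeV.
(pc)² = E² − (m₀c²)² = (25527)² − (3727)² = 6.377 × 10⁸ MeV², so pc = 2.525 × 10⁴ MeV.
λ = hc/(pc) = 1240 MeV·fm / 2.525 × 10⁴ MeV = 0.0491 fm.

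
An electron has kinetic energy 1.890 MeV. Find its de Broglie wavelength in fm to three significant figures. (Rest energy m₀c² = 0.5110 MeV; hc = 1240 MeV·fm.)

λ = 529 fm

Total energy E = KE + m₀c² = 1.890 + 0.5110 = 2.4010 MeV.
(pc)² = E² − (m₀c²)² = (2.4010)² − (0.5110)² = 5.504 MeV², so pc = 2.346 MeV.
λ = hc/(pc) = 1240 MeV·fm / 2.346 MeV = 529 fm.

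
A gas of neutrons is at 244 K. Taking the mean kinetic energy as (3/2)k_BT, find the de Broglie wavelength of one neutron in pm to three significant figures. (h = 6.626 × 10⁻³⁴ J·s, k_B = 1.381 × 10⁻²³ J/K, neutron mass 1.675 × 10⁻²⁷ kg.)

KE = (3/2)k_BT = 1.5 × 1.381 × 10⁻²³ × 244 = 5.054 × 10⁻²¹ J.
p = √(2mKE) = √(2 × 1.675 × 10⁻²⁷ × 5.054 × 10⁻²¹) = 4.115 × 10⁻²⁴ kg·m/s.
λ = h/p = 1.61 × 10⁻¹⁰ m = 161 pm.

λ = 161 pm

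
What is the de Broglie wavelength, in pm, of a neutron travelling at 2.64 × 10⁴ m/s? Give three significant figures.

λ = 15.0 pm

p = mv = 1.675 × 10⁻²⁷ × 2.64 × 10⁴ = 4.422 × 10⁻²³ kg·m/s.
λ = h/p = 6.626 × 10⁻³⁴ / 4.422 × 10⁻²³ = 1.50 × 10⁻¹¹ m = 15.0 pm.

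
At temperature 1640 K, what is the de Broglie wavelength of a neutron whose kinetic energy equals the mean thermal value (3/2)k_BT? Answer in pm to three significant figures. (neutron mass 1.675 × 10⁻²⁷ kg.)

λ = 62.1 pm

KE = (3/2)k_BT = 1.5 × 1.381 × 10⁻²³ × 1640 = 3.397 × 10⁻²⁰ J.
p = √(2mKE) = √(2 × 1.675 × 10⁻²⁷ × 3.397 × 10⁻²⁰) = 1.067 × 10⁻²³ kg·m/s.
λ = h/p = 6.21 × 10⁻¹¹ m = 62.1 pm.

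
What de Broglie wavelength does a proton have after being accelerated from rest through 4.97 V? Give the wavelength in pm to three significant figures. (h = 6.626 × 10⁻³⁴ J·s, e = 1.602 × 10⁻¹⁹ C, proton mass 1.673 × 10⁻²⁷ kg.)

KE = eV = 1.602 × 10⁻¹⁹ × 4.970 = 7.962 × 10⁻¹⁹ J.
p = √(2mKE) = √(2 × 1.673 × 10⁻²⁷ × 7.962 × 10⁻¹⁹) = 5.161 × 10⁻²³ kg·m/s.
λ = h/p = 6.626 × 10⁻³⁴ / 5.161 × 10⁻²³ = 1.28 × 10⁻¹¹ m = 12.8 pm.

λ = 12.8 pm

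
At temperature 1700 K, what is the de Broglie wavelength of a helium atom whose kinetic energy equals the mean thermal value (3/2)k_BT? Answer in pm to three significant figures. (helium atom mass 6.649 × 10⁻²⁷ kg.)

KE = (3/2)k_BT = 1.5 × 1.381 × 10⁻²³ × 1700 = 3.522 × 10⁻²⁰ J.
p = √(2mKE) = √(2 × 6.649 × 10⁻²⁷ × 3.522 × 10⁻²⁰) = 2.164 × 10⁻²³ kg·m/s.
λ = h/p = 3.06 × 10⁻¹¹ m = 30.6 pm.

λ = 30.6 pm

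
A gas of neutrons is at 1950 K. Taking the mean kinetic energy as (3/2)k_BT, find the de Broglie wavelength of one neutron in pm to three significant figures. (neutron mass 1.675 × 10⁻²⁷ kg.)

λ = 57.0 pm

KE = (3/2)k_BT = 1.5 × 1.381 × 10⁻²³ × 1950 = 4.039 × 10⁻²⁰ J.
p = √(2mKE) = √(2 × 1.675 × 10⁻²⁷ × 4.039 × 10⁻²⁰) = 1.163 × 10⁻²³ kg·m/s.
λ = h/p = 5.70 × 10⁻¹¹ m = 57.0 pm.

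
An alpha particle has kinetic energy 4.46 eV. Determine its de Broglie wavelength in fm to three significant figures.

λ = 6800 fm

KE = 4.46 eV = 7.145 × 10⁻¹⁹ J.
p = √(2mKE) = √(2 × 6.645 × 10⁻²⁷ × 7.145 × 10⁻¹⁹) = 9.745 × 10⁻²³ kg·m/s.
λ = h/p = 6.626 × 10⁻³⁴ / 9.745 × 10⁻²³ = 6.80 × 10⁻¹² m = 6800 fm.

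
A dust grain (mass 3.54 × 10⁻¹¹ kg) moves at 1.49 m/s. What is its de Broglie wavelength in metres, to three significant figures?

p = mv = 3.54 × 10⁻¹¹ × 1.49 = 5.275 × 10⁻¹¹ kg·m/s.
λ = h/p = 6.626 × 10⁻³⁴ / 5.275 × 10⁻¹¹ = 1.26 × 10⁻²³ m.

λ = 1.26 × 10⁻²³ m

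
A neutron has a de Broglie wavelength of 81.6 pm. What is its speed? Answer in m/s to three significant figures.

v = 4850 m/s

p = h/λ = 6.626 × 10⁻³⁴ / 8.160 × 10⁻¹¹ = 8.120 × 10⁻²⁴ kg·m/s.
v = p/m = 8.120 × 10⁻²⁴ / 1.675 × 10⁻²⁷ = 4.85 × 10³ m/s = 4850 m/s.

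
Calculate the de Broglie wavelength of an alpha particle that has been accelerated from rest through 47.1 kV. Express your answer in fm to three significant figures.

KE = 2eV = 2 × 1.602 × 10⁻¹⁹ × 4.710 × 10⁴ = 1.509 × 10⁻¹⁴ J.
p = √(2mKE) = √(2 × 6.645 × 10⁻²⁷ × 1.509 × 10⁻¹⁴) = 1.416 × 10⁻²⁰ kg·m/s.
λ = h/p = 6.626 × 10⁻³⁴ / 1.416 × 10⁻²⁰ = 4.68 × 10⁻¹⁴ m = 46.8 fm.

λ = 46.8 fm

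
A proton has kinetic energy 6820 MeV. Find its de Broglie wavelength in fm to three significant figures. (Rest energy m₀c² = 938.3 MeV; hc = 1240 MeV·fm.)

Total energy E = KE + m₀c² = 6820 + 938.3 = 7758.3 MeV.
(pc)² = E² − (m₀c²)² = (7758.3)² − (938.3)² = 5.931 × 10⁷ MeV², so pc = 7701 MeV.
λ = hc/(pc) = 1240 MeV·fm / 7701 MeV = 0.161 fm.

λ = 0.161 fm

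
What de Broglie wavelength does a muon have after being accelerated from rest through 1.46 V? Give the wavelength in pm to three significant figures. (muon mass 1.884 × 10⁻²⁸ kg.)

KE = eV = 1.602 × 10⁻¹⁹ × 1.460 = 2.339 × 10⁻¹⁹ J.
p = √(2mKE) = √(2 × 1.884 × 10⁻²⁸ × 2.339 × 10⁻¹⁹) = 9.388 × 10⁻²⁴ kg·m/s.
λ = h/p = 6.626 × 10⁻³⁴ / 9.388 × 10⁻²⁴ = 7.06 × 10⁻¹¹ m = 70.6 pm.

λ = 70.6 pm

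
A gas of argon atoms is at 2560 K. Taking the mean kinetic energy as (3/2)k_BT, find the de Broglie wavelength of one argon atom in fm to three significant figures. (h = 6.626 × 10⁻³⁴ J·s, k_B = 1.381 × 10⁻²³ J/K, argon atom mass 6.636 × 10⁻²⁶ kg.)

λ = 7900 fm

KE = (3/2)k_BT = 1.5 × 1.381 × 10⁻²³ × 2560 = 5.303 × 10⁻²⁰ J.
p = √(2mKE) = √(2 × 6.636 × 10⁻²⁶ × 5.303 × 10⁻²⁰) = 8.389 × 10⁻²³ kg·m/s.
λ = h/p = 7.90 × 10⁻¹² m = 7900 fm.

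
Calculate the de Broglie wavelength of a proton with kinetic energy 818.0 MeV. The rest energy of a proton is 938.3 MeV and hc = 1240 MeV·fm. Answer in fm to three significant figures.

λ = 0.835 fm

Total energy E = KE + m₀c² = 818.0 + 938.3 = 1756.3 MeV.
(pc)² = E² − (m₀c²)² = (1756.3)² − (938.3)² = 2.204 × 10⁶ MeV², so pc = 1485 MeV.
λ = hc/(pc) = 1240 MeV·fm / 1485 MeV = 0.835 fm.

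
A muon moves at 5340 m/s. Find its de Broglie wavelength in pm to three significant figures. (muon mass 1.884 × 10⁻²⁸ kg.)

p = mv = 1.884 × 10⁻²⁸ × 5340 = 1.006 × 10⁻²⁴ kg·m/s.
λ = h/p = 6.626 × 10⁻³⁴ / 1.006 × 10⁻²⁴ = 6.59 × 10⁻¹⁰ m = 659 pm.

λ = 659 pm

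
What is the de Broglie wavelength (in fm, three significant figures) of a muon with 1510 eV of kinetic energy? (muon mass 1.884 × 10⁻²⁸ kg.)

KE = 1510 eV = 2.419 × 10⁻¹⁶ J.
p = √(2mKE) = √(2 × 1.884 × 10⁻²⁸ × 2.419 × 10⁻¹⁶) = 3.019 × 10⁻²² kg·m/s.
λ = h/p = 6.626 × 10⁻³⁴ / 3.019 × 10⁻²² = 2.19 × 10⁻¹² m = 2190 fm.

λ = 2190 fm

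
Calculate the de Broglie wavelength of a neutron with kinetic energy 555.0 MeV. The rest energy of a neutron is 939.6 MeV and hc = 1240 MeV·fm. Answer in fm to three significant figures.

λ = 1.07 fm

Total energy E = KE + m₀c² = 555.0 + 939.6 = 1494.6 MeV.
(pc)² = E² − (m₀c²)² = (1494.6)² − (939.6)² = 1.351 × 10⁶ MeV², so pc = 1162 MeV.
λ = hc/(pc) = 1240 MeV·fm / 1162 MeV = 1.07 fm.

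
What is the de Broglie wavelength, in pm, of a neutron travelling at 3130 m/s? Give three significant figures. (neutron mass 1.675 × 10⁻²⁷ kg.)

λ = 126 pm

p = mv = 1.675 × 10⁻²⁷ × 3130 = 5.243 × 10⁻²⁴ kg·m/s.
λ = h/p = 6.626 × 10⁻³⁴ / 5.243 × 10⁻²⁴ = 1.26 × 10⁻¹⁰ m = 126 pm.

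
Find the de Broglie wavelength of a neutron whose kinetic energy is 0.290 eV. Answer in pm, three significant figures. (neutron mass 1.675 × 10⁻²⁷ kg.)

λ = 53.1 pm

KE = 0.290 eV = 4.646 × 10⁻²⁰ J.
p = √(2mKE) = √(2 × 1.675 × 10⁻²⁷ × 4.646 × 10⁻²⁰) = 1.248 × 10⁻²³ kg·m/s.
λ = h/p = 6.626 × 10⁻³⁴ / 1.248 × 10⁻²³ = 5.31 × 10⁻¹¹ m = 53.1 pm.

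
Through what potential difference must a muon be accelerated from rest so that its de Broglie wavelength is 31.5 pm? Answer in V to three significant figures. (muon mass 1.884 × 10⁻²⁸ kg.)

V = 7.33 V

p = h/λ = 6.626 × 10⁻³⁴ / 3.150 × 10⁻¹¹ = 2.103 × 10⁻²³ kg·m/s.
KE = p²/(2m) = 1.174 × 10⁻¹⁸ J.
V = KE/e = 1.174 × 10⁻¹⁸ / (1.602 × 10⁻¹⁹) = 7.33 V.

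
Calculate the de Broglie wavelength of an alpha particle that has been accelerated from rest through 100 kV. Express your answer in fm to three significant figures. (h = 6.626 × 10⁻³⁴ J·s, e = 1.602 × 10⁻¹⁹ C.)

KE = 2eV = 2 × 1.602 × 10⁻¹⁹ × 1.000 × 10⁵ = 3.204 × 10⁻¹⁴ J.
p = √(2mKE) = √(2 × 6.645 × 10⁻²⁷ × 3.204 × 10⁻¹⁴) = 2.064 × 10⁻²⁰ kg·m/s.
λ = h/p = 6.626 × 10⁻³⁴ / 2.064 × 10⁻²⁰ = 3.21 × 10⁻¹⁴ m = 32.1 fm.

λ = 32.1 fm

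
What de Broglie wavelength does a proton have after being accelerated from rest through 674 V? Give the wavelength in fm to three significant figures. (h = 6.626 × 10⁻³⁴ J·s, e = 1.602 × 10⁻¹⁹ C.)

KE = eV = 1.602 × 10⁻¹⁹ × 674.0 = 1.080 × 10⁻¹⁶ J.
p = √(2mKE) = √(2 × 1.673 × 10⁻²⁷ × 1.080 × 10⁻¹⁶) = 6.011 × 10⁻²² kg·m/s.
λ = h/p = 6.626 × 10⁻³⁴ / 6.011 × 10⁻²² = 1.10 × 10⁻¹² m = 1100 fm.

λ = 1100 fm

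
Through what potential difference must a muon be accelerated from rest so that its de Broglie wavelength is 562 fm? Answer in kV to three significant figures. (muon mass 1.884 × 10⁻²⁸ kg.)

p = h/λ = 6.626 × 10⁻³⁴ / 5.620 × 10⁻¹³ = 1.179 × 10⁻²¹ kg·m/s.
KE = p²/(2m) = 3.689 × 10⁻¹⁵ J.
V = KE/e = 3.689 × 10⁻¹⁵ / (1.602 × 10⁻¹⁹) = 23.0 kV.

V = 23.0 kV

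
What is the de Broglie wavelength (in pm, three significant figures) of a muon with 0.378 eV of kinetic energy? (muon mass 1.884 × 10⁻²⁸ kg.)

λ = 139 pm

KE = 0.378 eV = 6.056 × 10⁻²⁰ J.
p = √(2mKE) = √(2 × 1.884 × 10⁻²⁸ × 6.056 × 10⁻²⁰) = 4.777 × 10⁻²⁴ kg·m/s.
λ = h/p = 6.626 × 10⁻³⁴ / 4.777 × 10⁻²⁴ = 1.39 × 10⁻¹⁰ m = 139 pm.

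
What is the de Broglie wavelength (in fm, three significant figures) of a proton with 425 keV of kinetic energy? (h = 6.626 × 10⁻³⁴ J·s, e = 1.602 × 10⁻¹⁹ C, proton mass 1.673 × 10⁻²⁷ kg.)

λ = 43.9 fm

KE = 425 keV = 6.809 × 10⁻¹⁴ J.
p = √(2mKE) = √(2 × 1.673 × 10⁻²⁷ × 6.809 × 10⁻¹⁴) = 1.509 × 10⁻²⁰ kg·m/s.
λ = h/p = 6.626 × 10⁻³⁴ / 1.509 × 10⁻²⁰ = 4.39 × 10⁻¹⁴ m = 43.9 fm.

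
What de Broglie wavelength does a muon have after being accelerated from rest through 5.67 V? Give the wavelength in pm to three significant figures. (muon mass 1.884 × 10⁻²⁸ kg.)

λ = 35.8 pm

KE = eV = 1.602 × 10⁻¹⁹ × 5.670 = 9.083 × 10⁻¹⁹ J.
p = √(2mKE) = √(2 × 1.884 × 10⁻²⁸ × 9.083 × 10⁻¹⁹) = 1.850 × 10⁻²³ kg·m/s.
λ = h/p = 6.626 × 10⁻³⁴ / 1.850 × 10⁻²³ = 3.58 × 10⁻¹¹ m = 35.8 pm.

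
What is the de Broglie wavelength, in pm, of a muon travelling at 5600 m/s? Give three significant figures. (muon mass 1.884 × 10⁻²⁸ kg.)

λ = 628 pm

p = mv = 1.884 × 10⁻²⁸ × 5600 = 1.055 × 10⁻²⁴ kg·m/s.
λ = h/p = 6.626 × 10⁻³⁴ / 1.055 × 10⁻²⁴ = 6.28 × 10⁻¹⁰ m = 628 pm.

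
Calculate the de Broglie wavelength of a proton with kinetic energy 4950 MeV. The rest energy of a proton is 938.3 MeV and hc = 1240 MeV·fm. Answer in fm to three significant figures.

λ = 0.213 fm

Total energy E = KE + m₀c² = 4950 + 938.3 = 5888.3 MeV.
(pc)² = E² − (m₀c²)² = (5888.3)² − (938.3)² = 3.379 × 10⁷ MeV², so pc = 5813 MeV.
λ = hc/(pc) = 1240 MeV·fm / 5813 MeV = 0.213 fm.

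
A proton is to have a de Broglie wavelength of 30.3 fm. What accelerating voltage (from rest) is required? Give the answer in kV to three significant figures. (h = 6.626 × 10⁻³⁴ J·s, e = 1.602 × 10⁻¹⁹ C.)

p = h/λ = 6.626 × 10⁻³⁴ / 3.030 × 10⁻¹⁴ = 2.187 × 10⁻²⁰ kg·m/s.
KE = p²/(2m) = 1.429 × 10⁻¹³ J.
V = KE/e = 1.429 × 10⁻¹³ / (1.602 × 10⁻¹⁹) = 892 kV.

V = 892 kV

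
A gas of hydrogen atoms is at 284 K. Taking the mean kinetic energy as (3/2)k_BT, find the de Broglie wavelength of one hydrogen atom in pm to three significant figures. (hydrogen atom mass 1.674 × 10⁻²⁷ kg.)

KE = (3/2)k_BT = 1.5 × 1.381 × 10⁻²³ × 284 = 5.883 × 10⁻²¹ J.
p = √(2mKE) = √(2 × 1.674 × 10⁻²⁷ × 5.883 × 10⁻²¹) = 4.438 × 10⁻²⁴ kg·m/s.
λ = h/p = 1.49 × 10⁻¹⁰ m = 149 pm.

λ = 149 pm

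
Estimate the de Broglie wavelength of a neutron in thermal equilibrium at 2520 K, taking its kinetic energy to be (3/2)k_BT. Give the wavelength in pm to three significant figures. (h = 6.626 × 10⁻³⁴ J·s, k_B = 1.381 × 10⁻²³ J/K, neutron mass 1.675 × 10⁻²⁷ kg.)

KE = (3/2)k_BT = 1.5 × 1.381 × 10⁻²³ × 2520 = 5.220 × 10⁻²⁰ J.
p = √(2mKE) = √(2 × 1.675 × 10⁻²⁷ × 5.220 × 10⁻²⁰) = 1.322 × 10⁻²³ kg·m/s.
λ = h/p = 5.01 × 10⁻¹¹ m = 50.1 pm.

λ = 50.1 pm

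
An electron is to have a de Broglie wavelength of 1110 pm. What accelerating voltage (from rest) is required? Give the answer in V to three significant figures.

p = h/λ = 6.626 × 10⁻³⁴ / 1.110 × 10⁻⁹ = 5.969 × 10⁻²⁵ kg·m/s.
KE = p²/(2m) = 1.956 × 10⁻¹⁹ J.
V = KE/e = 1.956 × 10⁻¹⁹ / (1.602 × 10⁻¹⁹) = 1.22 V.

V = 1.22 V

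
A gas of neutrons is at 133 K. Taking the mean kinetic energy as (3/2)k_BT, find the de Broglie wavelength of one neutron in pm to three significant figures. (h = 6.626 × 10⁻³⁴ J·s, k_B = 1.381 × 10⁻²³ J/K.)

λ = 218 pm

KE = (3/2)k_BT = 1.5 × 1.381 × 10⁻²³ × 133 = 2.755 × 10⁻²¹ J.
p = √(2mKE) = √(2 × 1.675 × 10⁻²⁷ × 2.755 × 10⁻²¹) = 3.038 × 10⁻²⁴ kg·m/s.
λ = h/p = 2.18 × 10⁻¹⁰ m = 218 pm.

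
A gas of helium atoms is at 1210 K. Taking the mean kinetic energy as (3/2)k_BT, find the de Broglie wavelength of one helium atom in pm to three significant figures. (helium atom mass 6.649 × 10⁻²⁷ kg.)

λ = 36.3 pm

KE = (3/2)k_BT = 1.5 × 1.381 × 10⁻²³ × 1210 = 2.507 × 10⁻²⁰ J.
p = √(2mKE) = √(2 × 6.649 × 10⁻²⁷ × 2.507 × 10⁻²⁰) = 1.826 × 10⁻²³ kg·m/s.
λ = h/p = 3.63 × 10⁻¹¹ m = 36.3 pm.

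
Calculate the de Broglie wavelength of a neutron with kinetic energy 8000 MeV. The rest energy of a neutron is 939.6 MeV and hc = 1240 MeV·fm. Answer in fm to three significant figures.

Total energy E = KE + m₀c² = 8000 + 939.6 = 8939.6 MeV.
(pc)² = E² − (m₀c²)² = (8939.6)² − (939.6)² = 7.903 × 10⁷ MeV², so pc = 8890 MeV.
λ = hc/(pc) = 1240 MeV·fm / 8890 MeV = 0.139 fm.

λ = 0.139 fm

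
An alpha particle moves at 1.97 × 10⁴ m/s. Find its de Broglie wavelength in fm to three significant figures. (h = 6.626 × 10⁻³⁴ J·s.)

p = mv = 6.645 × 10⁻²⁷ × 1.97 × 10⁴ = 1.309 × 10⁻²² kg·m/s.
λ = h/p = 6.626 × 10⁻³⁴ / 1.309 × 10⁻²² = 5.06 × 10⁻¹² m = 5060 fm.

λ = 5060 fm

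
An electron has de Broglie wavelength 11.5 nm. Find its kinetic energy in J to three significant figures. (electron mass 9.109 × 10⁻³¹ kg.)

KE = 1.82 × 10⁻²¹ J

p = h/λ = 6.626 × 10⁻³⁴ / 1.150 × 10⁻⁸ = 5.762 × 10⁻²⁶ kg·m/s.
KE = p²/(2m) = (5.762 × 10⁻²⁶)² / (2 × 9.109 × 10⁻³¹) = 1.822 × 10⁻²¹ J = 1.82 × 10⁻²¹ J.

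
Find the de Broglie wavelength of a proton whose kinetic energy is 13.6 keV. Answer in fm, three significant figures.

KE = 13.6 keV = 2.179 × 10⁻¹⁵ J.
p = √(2mKE) = √(2 × 1.673 × 10⁻²⁷ × 2.179 × 10⁻¹⁵) = 2.700 × 10⁻²¹ kg·m/s.
λ = h/p = 6.626 × 10⁻³⁴ / 2.700 × 10⁻²¹ = 2.45 × 10⁻¹³ m = 245 fm.

λ = 245 fm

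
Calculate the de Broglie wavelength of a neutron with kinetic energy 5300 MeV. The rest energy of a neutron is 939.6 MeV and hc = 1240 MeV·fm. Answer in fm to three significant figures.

λ = 0.201 fm

Total energy E = KE + m₀c² = 5300 + 939.6 = 6239.6 MeV.
(pc)² = E² − (m₀c²)² = (6239.6)² − (939.6)² = 3.805 × 10⁷ MeV², so pc = 6168 MeV.
λ = hc/(pc) = 1240 MeV·fm / 6168 MeV = 0.201 fm.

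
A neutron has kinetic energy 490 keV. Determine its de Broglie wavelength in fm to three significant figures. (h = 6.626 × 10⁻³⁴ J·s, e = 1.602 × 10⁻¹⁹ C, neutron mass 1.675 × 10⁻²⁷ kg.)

λ = 40.9 fm

KE = 490 keV = 7.850 × 10⁻¹⁴ J.
p = √(2mKE) = √(2 × 1.675 × 10⁻²⁷ × 7.850 × 10⁻¹⁴) = 1.622 × 10⁻²⁰ kg·m/s.
λ = h/p = 6.626 × 10⁻³⁴ / 1.622 × 10⁻²⁰ = 4.09 × 10⁻¹⁴ m = 40.9 fm.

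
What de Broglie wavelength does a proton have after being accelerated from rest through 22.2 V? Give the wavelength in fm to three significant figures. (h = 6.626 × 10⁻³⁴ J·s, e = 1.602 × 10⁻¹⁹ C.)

λ = 6070 fm

KE = eV = 1.602 × 10⁻¹⁹ × 22.20 = 3.556 × 10⁻¹⁸ J.
p = √(2mKE) = √(2 × 1.673 × 10⁻²⁷ × 3.556 × 10⁻¹⁸) = 1.091 × 10⁻²² kg·m/s.
λ = h/p = 6.626 × 10⁻³⁴ / 1.091 × 10⁻²² = 6.07 × 10⁻¹² m = 6070 fm.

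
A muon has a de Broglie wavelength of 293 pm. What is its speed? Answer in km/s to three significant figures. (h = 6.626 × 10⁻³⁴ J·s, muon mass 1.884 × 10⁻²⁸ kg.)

v = 12.0 km/s

p = h/λ = 6.626 × 10⁻³⁴ / 2.930 × 10⁻¹⁰ = 2.261 × 10⁻²⁴ kg·m/s.
v = p/m = 2.261 × 10⁻²⁴ / 1.884 × 10⁻²⁸ = 1.20 × 10⁴ m/s = 12.0 km/s.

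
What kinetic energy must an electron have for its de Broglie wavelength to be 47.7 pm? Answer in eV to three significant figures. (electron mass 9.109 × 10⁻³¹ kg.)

p = h/λ = 6.626 × 10⁻³⁴ / 4.770 × 10⁻¹¹ = 1.389 × 10⁻²³ kg·m/s.
KE = p²/(2m) = (1.389 × 10⁻²³)² / (2 × 9.109 × 10⁻³¹) = 1.059 × 10⁻¹⁶ J = 661 eV.

KE = 661 eV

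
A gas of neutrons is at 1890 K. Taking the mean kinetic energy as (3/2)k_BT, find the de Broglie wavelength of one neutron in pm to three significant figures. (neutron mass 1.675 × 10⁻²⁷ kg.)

KE = (3/2)k_BT = 1.5 × 1.381 × 10⁻²³ × 1890 = 3.915 × 10⁻²⁰ J.
p = √(2mKE) = √(2 × 1.675 × 10⁻²⁷ × 3.915 × 10⁻²⁰) = 1.145 × 10⁻²³ kg·m/s.
λ = h/p = 5.79 × 10⁻¹¹ m = 57.9 pm.

λ = 57.9 pm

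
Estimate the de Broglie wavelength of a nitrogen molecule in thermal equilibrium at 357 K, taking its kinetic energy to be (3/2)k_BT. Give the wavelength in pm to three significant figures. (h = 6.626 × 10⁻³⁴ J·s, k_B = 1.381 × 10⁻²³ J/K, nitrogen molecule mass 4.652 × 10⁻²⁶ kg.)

KE = (3/2)k_BT = 1.5 × 1.381 × 10⁻²³ × 357 = 7.395 × 10⁻²¹ J.
p = √(2mKE) = √(2 × 4.652 × 10⁻²⁶ × 7.395 × 10⁻²¹) = 2.623 × 10⁻²³ kg·m/s.
λ = h/p = 2.53 × 10⁻¹¹ m = 25.3 pm.

λ = 25.3 pm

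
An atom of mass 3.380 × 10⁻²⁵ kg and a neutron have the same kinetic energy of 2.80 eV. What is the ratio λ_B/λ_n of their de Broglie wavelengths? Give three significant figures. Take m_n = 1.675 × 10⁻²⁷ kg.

λ_B/λ_n = 0.0704

At fixed KE, p = √(2mKE) so λ = h/p ∝ 1/√m.
λ_B/λ_n = √(m_n/m_B) = √(1.675 × 10⁻²⁷/3.380 × 10⁻²⁵) = √(4.956 × 10⁻³) = 0.0704.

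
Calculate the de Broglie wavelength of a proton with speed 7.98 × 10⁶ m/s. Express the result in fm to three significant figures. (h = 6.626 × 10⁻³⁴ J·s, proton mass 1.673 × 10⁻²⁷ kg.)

λ = 49.6 fm

p = mv = 1.673 × 10⁻²⁷ × 7.98 × 10⁶ = 1.335 × 10⁻²⁰ kg·m/s.
λ = h/p = 6.626 × 10⁻³⁴ / 1.335 × 10⁻²⁰ = 4.96 × 10⁻¹⁴ m = 49.6 fm.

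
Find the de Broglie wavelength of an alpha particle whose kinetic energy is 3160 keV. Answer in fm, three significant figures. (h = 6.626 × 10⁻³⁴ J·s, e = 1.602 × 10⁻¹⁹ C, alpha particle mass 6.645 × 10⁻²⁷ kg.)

KE = 3160 keV = 5.062 × 10⁻¹³ J.
p = √(2mKE) = √(2 × 6.645 × 10⁻²⁷ × 5.062 × 10⁻¹³) = 8.202 × 10⁻²⁰ kg·m/s.
λ = h/p = 6.626 × 10⁻³⁴ / 8.202 × 10⁻²⁰ = 8.08 × 10⁻¹⁵ m = 8.08 fm.

λ = 8.08 fm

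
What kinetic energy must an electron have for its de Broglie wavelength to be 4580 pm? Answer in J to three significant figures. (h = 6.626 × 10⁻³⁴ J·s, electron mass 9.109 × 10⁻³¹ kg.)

p = h/λ = 6.626 × 10⁻³⁴ / 4.580 × 10⁻⁹ = 1.447 × 10⁻²⁵ kg·m/s.
KE = p²/(2m) = (1.447 × 10⁻²⁵)² / (2 × 9.109 × 10⁻³¹) = 1.149 × 10⁻²⁰ J = 1.15 × 10⁻²⁰ J.

KE = 1.15 × 10⁻²⁰ J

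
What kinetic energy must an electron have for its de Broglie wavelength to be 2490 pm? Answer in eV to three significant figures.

p = h/λ = 6.626 × 10⁻³⁴ / 2.490 × 10⁻⁹ = 2.661 × 10⁻²⁵ kg·m/s.
KE = p²/(2m) = (2.661 × 10⁻²⁵)² / (2 × 9.109 × 10⁻³¹) = 3.887 × 10⁻²⁰ J = 0.243 eV.

KE = 0.243 eV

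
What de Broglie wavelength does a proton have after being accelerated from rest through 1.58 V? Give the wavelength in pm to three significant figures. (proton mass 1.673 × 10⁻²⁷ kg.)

λ = 22.8 pm

KE = eV = 1.602 × 10⁻¹⁹ × 1.580 = 2.531 × 10⁻¹⁹ J.
p = √(2mKE) = √(2 × 1.673 × 10⁻²⁷ × 2.531 × 10⁻¹⁹) = 2.910 × 10⁻²³ kg·m/s.
λ = h/p = 6.626 × 10⁻³⁴ / 2.910 × 10⁻²³ = 2.28 × 10⁻¹¹ m = 22.8 pm.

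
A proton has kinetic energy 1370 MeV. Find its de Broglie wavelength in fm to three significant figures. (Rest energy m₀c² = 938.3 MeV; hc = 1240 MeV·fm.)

Total energy E = KE + m₀c² = 1370 + 938.3 = 2308.3 MeV.
(pc)² = E² − (m₀c²)² = (2308.3)² − (938.3)² = 4.448 × 10⁶ MeV², so pc = 2109 MeV.
λ = hc/(pc) = 1240 MeV·fm / 2109 MeV = 0.588 fm.

λ = 0.588 fm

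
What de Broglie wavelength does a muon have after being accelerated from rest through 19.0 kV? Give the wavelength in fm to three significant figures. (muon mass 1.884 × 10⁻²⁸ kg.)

KE = eV = 1.602 × 10⁻¹⁹ × 1.900 × 10⁴ = 3.044 × 10⁻¹⁵ J.
p = √(2mKE) = √(2 × 1.884 × 10⁻²⁸ × 3.044 × 10⁻¹⁵) = 1.071 × 10⁻²¹ kg·m/s.
λ = h/p = 6.626 × 10⁻³⁴ / 1.071 × 10⁻²¹ = 6.19 × 10⁻¹³ m = 619 fm.

λ = 619 fm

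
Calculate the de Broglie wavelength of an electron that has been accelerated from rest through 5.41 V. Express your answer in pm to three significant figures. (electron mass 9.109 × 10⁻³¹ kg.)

KE = eV = 1.602 × 10⁻¹⁹ × 5.410 = 8.667 × 10⁻¹⁹ J.
p = √(2mKE) = √(2 × 9.109 × 10⁻³¹ × 8.667 × 10⁻¹⁹) = 1.257 × 10⁻²⁴ kg·m/s.
λ = h/p = 6.626 × 10⁻³⁴ / 1.257 × 10⁻²⁴ = 5.27 × 10⁻¹⁰ m = 527 pm.

λ = 527 pm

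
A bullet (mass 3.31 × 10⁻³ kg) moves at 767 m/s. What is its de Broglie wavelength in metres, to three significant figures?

p = mv = 3.31 × 10⁻³ × 767 = 2.539 kg·m/s.
λ = h/p = 6.626 × 10⁻³⁴ / 2.539 = 2.61 × 10⁻³⁴ m.

λ = 2.61 × 10⁻³⁴ m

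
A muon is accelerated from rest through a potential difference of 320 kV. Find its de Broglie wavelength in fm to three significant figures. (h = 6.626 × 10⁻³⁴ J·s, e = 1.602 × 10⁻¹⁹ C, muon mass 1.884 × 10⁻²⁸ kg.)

KE = eV = 1.602 × 10⁻¹⁹ × 3.200 × 10⁵ = 5.126 × 10⁻¹⁴ J.
p = √(2mKE) = √(2 × 1.884 × 10⁻²⁸ × 5.126 × 10⁻¹⁴) = 4.395 × 10⁻²¹ kg·m/s.
λ = h/p = 6.626 × 10⁻³⁴ / 4.395 × 10⁻²¹ = 1.51 × 10⁻¹³ m = 151 fm.

λ = 151 fm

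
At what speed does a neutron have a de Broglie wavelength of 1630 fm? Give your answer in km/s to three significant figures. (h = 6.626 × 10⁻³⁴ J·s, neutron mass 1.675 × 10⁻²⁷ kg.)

v = 243 km/s

p = h/λ = 6.626 × 10⁻³⁴ / 1.630 × 10⁻¹² = 4.065 × 10⁻²² kg·m/s.
v = p/m = 4.065 × 10⁻²² / 1.675 × 10⁻²⁷ = 2.43 × 10⁵ m/s = 243 km/s.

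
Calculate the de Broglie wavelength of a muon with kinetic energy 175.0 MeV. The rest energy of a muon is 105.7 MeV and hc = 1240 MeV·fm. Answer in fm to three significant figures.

λ = 4.77 fm

Total energy E = KE + m₀c² = 175.0 + 105.7 = 280.7 MeV.
(pc)² = E² − (m₀c²)² = (280.7)² − (105.7)² = 6.762 × 10⁴ MeV², so pc = 260.0 MeV.
λ = hc/(pc) = 1240 MeV·fm / 260.0 MeV = 4.77 fm.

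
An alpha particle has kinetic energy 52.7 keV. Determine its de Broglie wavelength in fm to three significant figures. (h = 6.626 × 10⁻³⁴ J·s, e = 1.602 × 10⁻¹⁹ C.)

λ = 62.6 fm

KE = 52.7 keV = 8.443 × 10⁻¹⁵ J.
p = √(2mKE) = √(2 × 6.645 × 10⁻²⁷ × 8.443 × 10⁻¹⁵) = 1.059 × 10⁻²⁰ kg·m/s.
λ = h/p = 6.626 × 10⁻³⁴ / 1.059 × 10⁻²⁰ = 6.26 × 10⁻¹⁴ m = 62.6 fm.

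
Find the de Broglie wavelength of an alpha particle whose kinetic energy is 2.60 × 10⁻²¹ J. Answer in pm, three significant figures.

p = √(2mKE) = √(2 × 6.645 × 10⁻²⁷ × 2.600 × 10⁻²¹) = 5.878 × 10⁻²⁴ kg·m/s.
λ = h/p = 6.626 × 10⁻³⁴ / 5.878 × 10⁻²⁴ = 1.13 × 10⁻¹⁰ m = 113 pm.

λ = 113 pm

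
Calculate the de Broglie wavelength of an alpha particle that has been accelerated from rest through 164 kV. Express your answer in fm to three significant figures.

λ = 25.1 fm

KE = 2eV = 2 × 1.602 × 10⁻¹⁹ × 1.640 × 10⁵ = 5.255 × 10⁻¹⁴ J.
p = √(2mKE) = √(2 × 6.645 × 10⁻²⁷ × 5.255 × 10⁻¹⁴) = 2.643 × 10⁻²⁰ kg·m/s.
λ = h/p = 6.626 × 10⁻³⁴ / 2.643 × 10⁻²⁰ = 2.51 × 10⁻¹⁴ m = 25.1 fm.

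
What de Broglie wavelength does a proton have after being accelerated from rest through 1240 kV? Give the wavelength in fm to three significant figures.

λ = 25.7 fm

KE = eV = 1.602 × 10⁻¹⁹ × 1.240 × 10⁶ = 1.986 × 10⁻¹³ J.
p = √(2mKE) = √(2 × 1.673 × 10⁻²⁷ × 1.986 × 10⁻¹³) = 2.578 × 10⁻²⁰ kg·m/s.
λ = h/p = 6.626 × 10⁻³⁴ / 2.578 × 10⁻²⁰ = 2.57 × 10⁻¹⁴ m = 25.7 fm.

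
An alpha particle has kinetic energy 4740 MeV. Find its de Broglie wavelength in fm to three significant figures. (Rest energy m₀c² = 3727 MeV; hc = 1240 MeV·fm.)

λ = 0.163 fm

Total energy E = KE + m₀c² = 4740 + 3727 = 8467 MeV.
(pc)² = E² − (m₀c²)² = (8467)² − (3727)² = 5.780 × 10⁷ MeV², so pc = 7603 MeV.
λ = hc/(pc) = 1240 MeV·fm / 7603 MeV = 0.163 fm.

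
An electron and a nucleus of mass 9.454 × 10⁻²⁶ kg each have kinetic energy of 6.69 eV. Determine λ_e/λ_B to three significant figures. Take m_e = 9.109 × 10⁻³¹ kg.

At fixed KE, p = √(2mKE) so λ = h/p ∝ 1/√m.
λ_e/λ_B = √(m_B/m_e) = √(9.454 × 10⁻²⁶/9.109 × 10⁻³¹) = √(1.038 × 10⁵) = 322.

λ_e/λ_B = 322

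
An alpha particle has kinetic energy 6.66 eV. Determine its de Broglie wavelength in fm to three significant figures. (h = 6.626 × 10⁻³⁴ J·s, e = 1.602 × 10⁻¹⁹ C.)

KE = 6.66 eV = 1.067 × 10⁻¹⁸ J.
p = √(2mKE) = √(2 × 6.645 × 10⁻²⁷ × 1.067 × 10⁻¹⁸) = 1.191 × 10⁻²² kg·m/s.
λ = h/p = 6.626 × 10⁻³⁴ / 1.191 × 10⁻²² = 5.56 × 10⁻¹² m = 5560 fm.

λ = 5560 fm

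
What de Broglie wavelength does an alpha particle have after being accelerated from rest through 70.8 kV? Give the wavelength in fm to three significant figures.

KE = 2eV = 2 × 1.602 × 10⁻¹⁹ × 7.080 × 10⁴ = 2.268 × 10⁻¹⁴ J.
p = √(2mKE) = √(2 × 6.645 × 10⁻²⁷ × 2.268 × 10⁻¹⁴) = 1.736 × 10⁻²⁰ kg·m/s.
λ = h/p = 6.626 × 10⁻³⁴ / 1.736 × 10⁻²⁰ = 3.82 × 10⁻¹⁴ m = 38.2 fm.

λ = 38.2 fm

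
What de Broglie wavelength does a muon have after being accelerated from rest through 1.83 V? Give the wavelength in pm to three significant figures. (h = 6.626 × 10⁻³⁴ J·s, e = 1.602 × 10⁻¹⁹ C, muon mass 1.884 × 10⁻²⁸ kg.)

λ = 63.0 pm

KE = eV = 1.602 × 10⁻¹⁹ × 1.830 = 2.932 × 10⁻¹⁹ J.
p = √(2mKE) = √(2 × 1.884 × 10⁻²⁸ × 2.932 × 10⁻¹⁹) = 1.051 × 10⁻²³ kg·m/s.
λ = h/p = 6.626 × 10⁻³⁴ / 1.051 × 10⁻²³ = 6.30 × 10⁻¹¹ m = 63.0 pm.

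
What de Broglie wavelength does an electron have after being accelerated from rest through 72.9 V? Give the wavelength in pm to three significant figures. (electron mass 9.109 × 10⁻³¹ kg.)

λ = 144 pm

KE = eV = 1.602 × 10⁻¹⁹ × 72.90 = 1.168 × 10⁻¹⁷ J.
p = √(2mKE) = √(2 × 9.109 × 10⁻³¹ × 1.168 × 10⁻¹⁷) = 4.613 × 10⁻²⁴ kg·m/s.
λ = h/p = 6.626 × 10⁻³⁴ / 4.613 × 10⁻²⁴ = 1.44 × 10⁻¹⁰ m = 144 pm.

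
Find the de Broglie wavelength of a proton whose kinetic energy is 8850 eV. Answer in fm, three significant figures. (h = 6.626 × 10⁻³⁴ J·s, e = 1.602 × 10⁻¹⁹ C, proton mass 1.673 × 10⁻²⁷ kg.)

λ = 304 fm

KE = 8850 eV = 1.418 × 10⁻¹⁵ J.
p = √(2mKE) = √(2 × 1.673 × 10⁻²⁷ × 1.418 × 10⁻¹⁵) = 2.178 × 10⁻²¹ kg·m/s.
λ = h/p = 6.626 × 10⁻³⁴ / 2.178 × 10⁻²¹ = 3.04 × 10⁻¹³ m = 304 fm.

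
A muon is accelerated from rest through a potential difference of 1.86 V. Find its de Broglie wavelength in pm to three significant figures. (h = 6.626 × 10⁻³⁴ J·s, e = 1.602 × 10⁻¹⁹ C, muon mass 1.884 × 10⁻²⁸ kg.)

KE = eV = 1.602 × 10⁻¹⁹ × 1.860 = 2.980 × 10⁻¹⁹ J.
p = √(2mKE) = √(2 × 1.884 × 10⁻²⁸ × 2.980 × 10⁻¹⁹) = 1.060 × 10⁻²³ kg·m/s.
λ = h/p = 6.626 × 10⁻³⁴ / 1.060 × 10⁻²³ = 6.25 × 10⁻¹¹ m = 62.5 pm.

λ = 62.5 pm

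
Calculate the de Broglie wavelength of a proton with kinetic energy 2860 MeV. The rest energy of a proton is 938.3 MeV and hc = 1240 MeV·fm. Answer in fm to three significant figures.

Total energy E = KE + m₀c² = 2860 + 938.3 = 3798.3 MeV.
(pc)² = E² − (m₀c²)² = (3798.3)² − (938.3)² = 1.355 × 10⁷ MeV², so pc = 3681 MeV.
λ = hc/(pc) = 1240 MeV·fm / 3681 MeV = 0.337 fm.

λ = 0.337 fm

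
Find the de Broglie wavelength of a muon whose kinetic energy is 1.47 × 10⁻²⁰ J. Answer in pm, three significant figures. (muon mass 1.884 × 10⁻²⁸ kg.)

λ = 282 pm

p = √(2mKE) = √(2 × 1.884 × 10⁻²⁸ × 1.470 × 10⁻²⁰) = 2.353 × 10⁻²⁴ kg·m/s.
λ = h/p = 6.626 × 10⁻³⁴ / 2.353 × 10⁻²⁴ = 2.82 × 10⁻¹⁰ m = 282 pm.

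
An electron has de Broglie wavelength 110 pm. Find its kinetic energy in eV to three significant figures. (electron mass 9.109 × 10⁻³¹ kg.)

p = h/λ = 6.626 × 10⁻³⁴ / 1.100 × 10⁻¹⁰ = 6.024 × 10⁻²⁴ kg·m/s.
KE = p²/(2m) = (6.024 × 10⁻²⁴)² / (2 × 9.109 × 10⁻³¹) = 1.992 × 10⁻¹⁷ J = 124 eV.

KE = 124 eV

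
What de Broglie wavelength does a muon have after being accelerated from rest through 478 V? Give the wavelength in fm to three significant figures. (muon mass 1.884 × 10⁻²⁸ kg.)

KE = eV = 1.602 × 10⁻¹⁹ × 478.0 = 7.658 × 10⁻¹⁷ J.
p = √(2mKE) = √(2 × 1.884 × 10⁻²⁸ × 7.658 × 10⁻¹⁷) = 1.699 × 10⁻²² kg·m/s.
λ = h/p = 6.626 × 10⁻³⁴ / 1.699 × 10⁻²² = 3.90 × 10⁻¹² m = 3900 fm.

λ = 3900 fm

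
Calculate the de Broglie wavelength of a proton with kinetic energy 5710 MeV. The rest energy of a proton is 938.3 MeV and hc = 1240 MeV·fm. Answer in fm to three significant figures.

λ = 0.188 fm

Total energy E = KE + m₀c² = 5710 + 938.3 = 6648.3 MeV.
(pc)² = E² − (m₀c²)² = (6648.3)² − (938.3)² = 4.332 × 10⁷ MeV², so pc = 6582 MeV.
λ = hc/(pc) = 1240 MeV·fm / 6582 MeV = 0.188 fm.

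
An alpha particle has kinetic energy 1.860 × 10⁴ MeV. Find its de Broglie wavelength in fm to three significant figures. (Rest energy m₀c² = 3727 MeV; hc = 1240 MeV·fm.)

λ = 0.0563 fm

Total energy E = KE + m₀c² = 1.860 × 10⁴ + 3727 = 22327 MeV.
(pc)² = E² − (m₀c²)² = (22327)² − (3727)² = 4.846 × 10⁸ MeV², so pc = 2.201 × 10⁴ MeV.
λ = hc/(pc) = 1240 MeV·fm / 2.201 × 10⁴ MeV = 0.0563 fm.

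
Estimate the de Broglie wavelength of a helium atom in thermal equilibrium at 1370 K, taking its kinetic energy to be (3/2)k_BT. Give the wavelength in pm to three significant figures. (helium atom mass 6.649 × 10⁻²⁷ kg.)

KE = (3/2)k_BT = 1.5 × 1.381 × 10⁻²³ × 1370 = 2.838 × 10⁻²⁰ J.
p = √(2mKE) = √(2 × 6.649 × 10⁻²⁷ × 2.838 × 10⁻²⁰) = 1.943 × 10⁻²³ kg·m/s.
λ = h/p = 3.41 × 10⁻¹¹ m = 34.1 pm.

λ = 34.1 pm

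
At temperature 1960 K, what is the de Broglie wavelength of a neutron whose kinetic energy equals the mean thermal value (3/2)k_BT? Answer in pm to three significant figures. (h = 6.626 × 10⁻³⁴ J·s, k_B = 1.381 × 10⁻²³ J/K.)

KE = (3/2)k_BT = 1.5 × 1.381 × 10⁻²³ × 1960 = 4.060 × 10⁻²⁰ J.
p = √(2mKE) = √(2 × 1.675 × 10⁻²⁷ × 4.060 × 10⁻²⁰) = 1.166 × 10⁻²³ kg·m/s.
λ = h/p = 5.68 × 10⁻¹¹ m = 56.8 pm.

λ = 56.8 pm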